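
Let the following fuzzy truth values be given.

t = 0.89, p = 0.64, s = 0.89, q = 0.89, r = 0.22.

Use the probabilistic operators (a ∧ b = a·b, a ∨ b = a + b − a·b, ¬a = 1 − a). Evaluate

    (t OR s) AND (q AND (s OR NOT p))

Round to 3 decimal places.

t OR s = a + b − a·b on (0.8900, 0.8900) = 0.9879
NOT p = 1 − 0.6400 = 0.3600
s OR NOT p = a + b − a·b on (0.8900, 0.3600) = 0.9296
q AND (s OR NOT p) = a·b on (0.8900, 0.9296) = 0.8273
(t OR s) AND (q AND (s OR NOT p)) = a·b on (0.9879, 0.8273) = 0.8173

0.817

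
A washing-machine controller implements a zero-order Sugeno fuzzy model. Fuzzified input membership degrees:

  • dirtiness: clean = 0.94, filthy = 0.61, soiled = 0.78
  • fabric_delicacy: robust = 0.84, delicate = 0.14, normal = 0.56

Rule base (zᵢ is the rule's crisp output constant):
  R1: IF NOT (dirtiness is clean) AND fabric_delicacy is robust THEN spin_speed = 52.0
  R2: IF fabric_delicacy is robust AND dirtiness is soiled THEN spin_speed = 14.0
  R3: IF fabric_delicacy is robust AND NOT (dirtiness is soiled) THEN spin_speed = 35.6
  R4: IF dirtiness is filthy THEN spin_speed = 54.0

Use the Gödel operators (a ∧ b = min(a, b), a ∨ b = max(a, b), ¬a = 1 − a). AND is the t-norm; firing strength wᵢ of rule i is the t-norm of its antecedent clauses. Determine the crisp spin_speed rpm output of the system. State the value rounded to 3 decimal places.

R1 (z=52.0): ¬clean=1−0.94=0.06, robust=0.84; AND[min(a, b)] → w = 0.06
R2 (z=14.0): robust=0.84, soiled=0.78; AND[min(a, b)] → w = 0.78
R3 (z=35.6): robust=0.84, ¬soiled=1−0.78=0.22; AND[min(a, b)] → w = 0.22
R4 (z=54.0): filthy=0.61 → w = 0.61
Weighted average = (0.06·52.0 + 0.78·14.0 + 0.22·35.6 + 0.61·54.0) / (0.06 + 0.78 + 0.22 + 0.61)
  = 54.8120 / 1.6700 = 32.822

32.822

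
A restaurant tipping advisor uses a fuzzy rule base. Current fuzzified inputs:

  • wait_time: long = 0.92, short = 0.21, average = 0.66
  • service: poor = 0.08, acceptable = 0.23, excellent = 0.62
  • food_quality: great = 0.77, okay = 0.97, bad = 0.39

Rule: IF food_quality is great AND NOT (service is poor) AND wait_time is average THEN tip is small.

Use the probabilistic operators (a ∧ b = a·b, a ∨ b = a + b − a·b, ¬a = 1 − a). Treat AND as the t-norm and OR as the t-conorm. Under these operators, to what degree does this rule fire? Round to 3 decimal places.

0.468

firing strength: great=0.77, ¬poor=1−0.08=0.92, average=0.66; AND[a·b] → w = 0.4675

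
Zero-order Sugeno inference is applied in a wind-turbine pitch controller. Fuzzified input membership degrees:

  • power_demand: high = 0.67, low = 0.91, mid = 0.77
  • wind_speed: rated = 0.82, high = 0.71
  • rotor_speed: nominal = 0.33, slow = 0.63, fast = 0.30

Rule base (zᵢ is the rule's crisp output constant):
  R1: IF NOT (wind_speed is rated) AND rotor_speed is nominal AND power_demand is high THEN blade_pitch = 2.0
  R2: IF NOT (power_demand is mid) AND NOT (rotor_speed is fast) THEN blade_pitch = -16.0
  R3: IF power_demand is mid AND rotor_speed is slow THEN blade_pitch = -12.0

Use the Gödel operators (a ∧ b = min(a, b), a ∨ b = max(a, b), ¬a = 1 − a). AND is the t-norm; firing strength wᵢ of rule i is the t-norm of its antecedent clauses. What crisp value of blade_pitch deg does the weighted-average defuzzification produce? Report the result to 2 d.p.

R1 (z=2.0): ¬rated=1−0.82=0.18, nominal=0.33, high=0.67; AND[min(a, b)] → w = 0.18
R2 (z=-16.0): ¬mid=1−0.77=0.23, ¬fast=1−0.30=0.70; AND[min(a, b)] → w = 0.23
R3 (z=-12.0): mid=0.77, slow=0.63; AND[min(a, b)] → w = 0.63
Weighted average = (0.18·2.0 + 0.23·-16.0 + 0.63·-12.0) / (0.18 + 0.23 + 0.63)
  = -10.8800 / 1.0400 = -10.46

-10.46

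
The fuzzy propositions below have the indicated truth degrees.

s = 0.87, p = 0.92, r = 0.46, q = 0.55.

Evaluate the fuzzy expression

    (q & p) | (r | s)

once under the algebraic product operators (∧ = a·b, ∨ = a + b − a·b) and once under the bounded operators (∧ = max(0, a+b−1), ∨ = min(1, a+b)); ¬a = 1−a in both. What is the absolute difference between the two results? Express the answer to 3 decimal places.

Under algebraic product:
  q & p = a·b on (0.5500, 0.9200) = 0.5060
  r | s = a + b − a·b on (0.4600, 0.8700) = 0.9298
  (q & p) | (r | s) = a + b − a·b on (0.5060, 0.9298) = 0.9653
  → value = 0.9653
Under bounded:
  q & p = max(0, a+b−1) on (0.55, 0.92) = 0.47
  r | s = min(1, a+b) on (0.46, 0.87) = 1.00
  (q & p) | (r | s) = min(1, a+b) on (0.47, 1.00) = 1.00
  → value = 1.0000
|0.9653 − 1.0000| = 0.035

0.035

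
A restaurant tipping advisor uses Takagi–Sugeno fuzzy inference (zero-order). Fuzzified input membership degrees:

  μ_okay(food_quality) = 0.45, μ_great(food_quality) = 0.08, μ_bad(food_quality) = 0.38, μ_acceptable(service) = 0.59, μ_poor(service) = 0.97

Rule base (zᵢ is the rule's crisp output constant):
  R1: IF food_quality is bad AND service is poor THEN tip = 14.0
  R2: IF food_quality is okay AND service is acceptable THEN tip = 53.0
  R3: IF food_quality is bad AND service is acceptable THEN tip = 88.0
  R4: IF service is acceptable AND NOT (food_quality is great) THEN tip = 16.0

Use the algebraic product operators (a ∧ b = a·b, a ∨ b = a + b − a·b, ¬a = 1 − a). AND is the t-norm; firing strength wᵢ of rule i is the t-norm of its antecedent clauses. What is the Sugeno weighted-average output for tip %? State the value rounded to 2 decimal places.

R1 (z=14.0): bad=0.38, poor=0.97; AND[a·b] → w = 0.3686
R2 (z=53.0): okay=0.45, acceptable=0.59; AND[a·b] → w = 0.2655
R3 (z=88.0): bad=0.38, acceptable=0.59; AND[a·b] → w = 0.2242
R4 (z=16.0): acceptable=0.59, ¬great=1−0.08=0.92; AND[a·b] → w = 0.5428
Weighted average = (0.3686·14.0 + 0.2655·53.0 + 0.2242·88.0 + 0.5428·16.0) / (0.3686 + 0.2655 + 0.2242 + 0.5428)
  = 47.6463 / 1.4011 = 34.01

34.01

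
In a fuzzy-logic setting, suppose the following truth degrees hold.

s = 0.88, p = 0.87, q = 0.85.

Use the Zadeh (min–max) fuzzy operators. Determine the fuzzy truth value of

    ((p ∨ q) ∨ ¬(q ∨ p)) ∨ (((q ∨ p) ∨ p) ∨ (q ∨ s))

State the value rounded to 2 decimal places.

0.88

p ∨ q = max(a, b) on (0.87, 0.85) = 0.87
q ∨ p = max(a, b) on (0.85, 0.87) = 0.87
¬(q ∨ p) = 1 − 0.87 = 0.13
(p ∨ q) ∨ ¬(q ∨ p) = max(a, b) on (0.87, 0.13) = 0.87
q ∨ p = max(a, b) on (0.85, 0.87) = 0.87
(q ∨ p) ∨ p = max(a, b) on (0.87, 0.87) = 0.87
q ∨ s = max(a, b) on (0.85, 0.88) = 0.88
((q ∨ p) ∨ p) ∨ (q ∨ s) = max(a, b) on (0.87, 0.88) = 0.88
((p ∨ q) ∨ ¬(q ∨ p)) ∨ (((q ∨ p) ∨ p) ∨ (q ∨ s)) = max(a, b) on (0.87, 0.88) = 0.88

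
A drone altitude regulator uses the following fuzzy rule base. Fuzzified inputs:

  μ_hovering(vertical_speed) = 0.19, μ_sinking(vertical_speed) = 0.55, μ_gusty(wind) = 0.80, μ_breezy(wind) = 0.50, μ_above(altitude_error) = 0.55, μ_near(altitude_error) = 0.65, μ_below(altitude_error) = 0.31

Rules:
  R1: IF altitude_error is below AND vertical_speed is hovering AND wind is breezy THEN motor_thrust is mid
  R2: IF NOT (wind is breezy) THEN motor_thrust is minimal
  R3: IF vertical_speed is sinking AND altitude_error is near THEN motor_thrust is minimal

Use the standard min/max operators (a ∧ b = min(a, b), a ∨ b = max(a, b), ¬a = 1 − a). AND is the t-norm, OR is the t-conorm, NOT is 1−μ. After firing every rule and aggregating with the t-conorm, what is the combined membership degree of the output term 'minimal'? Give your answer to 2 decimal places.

R1: below=0.31, hovering=0.19, breezy=0.50; AND[min(a, b)] → w = 0.19
R2: ¬breezy=1−0.50=0.50 → w = 0.50
R3: sinking=0.55, near=0.65; AND[min(a, b)] → w = 0.55
Rules with consequent 'minimal': {R2, R3} → strengths 0.50, 0.55
Aggregate via t-conorm [max(a, b)]: 0.55

0.55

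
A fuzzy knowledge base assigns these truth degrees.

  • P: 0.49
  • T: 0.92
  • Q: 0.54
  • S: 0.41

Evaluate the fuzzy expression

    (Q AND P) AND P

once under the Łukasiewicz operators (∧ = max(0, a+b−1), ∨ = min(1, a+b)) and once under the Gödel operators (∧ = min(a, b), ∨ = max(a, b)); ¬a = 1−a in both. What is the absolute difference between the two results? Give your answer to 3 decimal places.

0.490

Under Łukasiewicz:
  Q AND P = max(0, a+b−1) on (0.54, 0.49) = 0.03
  (Q AND P) AND P = max(0, a+b−1) on (0.03, 0.49) = 0.00
  → value = 0.0000
Under Gödel:
  Q AND P = min(a, b) on (0.54, 0.49) = 0.49
  (Q AND P) AND P = min(a, b) on (0.49, 0.49) = 0.49
  → value = 0.4900
|0.0000 − 0.4900| = 0.490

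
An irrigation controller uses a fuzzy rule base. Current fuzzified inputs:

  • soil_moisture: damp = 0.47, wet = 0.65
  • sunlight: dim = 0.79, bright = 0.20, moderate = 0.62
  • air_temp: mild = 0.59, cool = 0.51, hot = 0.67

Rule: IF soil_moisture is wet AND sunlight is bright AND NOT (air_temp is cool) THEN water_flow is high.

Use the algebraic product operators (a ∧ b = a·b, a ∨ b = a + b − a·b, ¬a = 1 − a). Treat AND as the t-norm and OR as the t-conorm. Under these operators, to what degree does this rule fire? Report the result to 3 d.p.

0.064

firing strength: wet=0.65, bright=0.20, ¬cool=1−0.51=0.49; AND[a·b] → w = 0.0637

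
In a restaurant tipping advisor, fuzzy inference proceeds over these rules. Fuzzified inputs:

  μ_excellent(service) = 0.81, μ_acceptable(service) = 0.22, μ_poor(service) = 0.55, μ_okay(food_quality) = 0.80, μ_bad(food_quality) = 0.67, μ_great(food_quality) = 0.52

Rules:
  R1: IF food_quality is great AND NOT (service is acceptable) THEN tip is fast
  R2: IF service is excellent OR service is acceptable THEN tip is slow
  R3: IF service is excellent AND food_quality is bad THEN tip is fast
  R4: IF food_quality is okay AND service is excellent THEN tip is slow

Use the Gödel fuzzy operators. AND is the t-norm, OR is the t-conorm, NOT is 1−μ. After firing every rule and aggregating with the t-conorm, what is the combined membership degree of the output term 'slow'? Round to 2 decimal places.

0.81

R1: great=0.52, ¬acceptable=1−0.22=0.78; AND[min(a, b)] → w = 0.52
R2: excellent=0.81, acceptable=0.22; OR[max(a, b)] → w = 0.81
R3: excellent=0.81, bad=0.67; AND[min(a, b)] → w = 0.67
R4: okay=0.80, excellent=0.81; AND[min(a, b)] → w = 0.80
Rules with consequent 'slow': {R2, R4} → strengths 0.81, 0.80
Aggregate via t-conorm [max(a, b)]: 0.81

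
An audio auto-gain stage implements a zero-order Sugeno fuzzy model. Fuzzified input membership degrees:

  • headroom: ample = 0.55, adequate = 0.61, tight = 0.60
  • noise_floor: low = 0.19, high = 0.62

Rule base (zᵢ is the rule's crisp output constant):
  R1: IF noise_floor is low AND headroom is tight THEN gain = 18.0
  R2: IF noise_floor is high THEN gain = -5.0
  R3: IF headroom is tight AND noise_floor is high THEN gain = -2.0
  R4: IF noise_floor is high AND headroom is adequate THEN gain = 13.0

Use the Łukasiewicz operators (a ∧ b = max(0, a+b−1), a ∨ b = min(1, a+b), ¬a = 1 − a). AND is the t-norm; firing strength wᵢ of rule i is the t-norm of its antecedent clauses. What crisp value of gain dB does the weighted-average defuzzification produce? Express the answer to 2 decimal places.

-0.51

R1 (z=18.0): low=0.19, tight=0.60; AND[max(0, a+b−1)] → w = 0.00
R2 (z=-5.0): high=0.62 → w = 0.62
R3 (z=-2.0): tight=0.60, high=0.62; AND[max(0, a+b−1)] → w = 0.22
R4 (z=13.0): high=0.62, adequate=0.61; AND[max(0, a+b−1)] → w = 0.23
Weighted average = (0.00·18.0 + 0.62·-5.0 + 0.22·-2.0 + 0.23·13.0) / (0.00 + 0.62 + 0.22 + 0.23)
  = -0.5500 / 1.0700 = -0.51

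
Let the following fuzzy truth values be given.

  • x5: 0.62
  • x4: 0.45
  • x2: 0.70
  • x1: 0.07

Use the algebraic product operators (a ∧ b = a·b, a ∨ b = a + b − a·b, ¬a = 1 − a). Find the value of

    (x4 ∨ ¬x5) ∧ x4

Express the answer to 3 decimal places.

¬x5 = 1 − 0.6200 = 0.3800
x4 ∨ ¬x5 = a + b − a·b on (0.4500, 0.3800) = 0.6590
(x4 ∨ ¬x5) ∧ x4 = a·b on (0.6590, 0.4500) = 0.2966

0.297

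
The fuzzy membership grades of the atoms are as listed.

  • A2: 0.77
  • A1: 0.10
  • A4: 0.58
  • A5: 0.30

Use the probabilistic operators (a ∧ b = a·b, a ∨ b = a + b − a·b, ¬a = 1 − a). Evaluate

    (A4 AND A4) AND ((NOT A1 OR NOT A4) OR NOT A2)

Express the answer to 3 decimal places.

0.321

A4 AND A4 = a·b on (0.5800, 0.5800) = 0.3364
NOT A1 = 1 − 0.1000 = 0.9000
NOT A4 = 1 − 0.5800 = 0.4200
NOT A1 OR NOT A4 = a + b − a·b on (0.9000, 0.4200) = 0.9420
NOT A2 = 1 − 0.7700 = 0.2300
(NOT A1 OR NOT A4) OR NOT A2 = a + b − a·b on (0.9420, 0.2300) = 0.9553
(A4 AND A4) AND ((NOT A1 OR NOT A4) OR NOT A2) = a·b on (0.3364, 0.9553) = 0.3214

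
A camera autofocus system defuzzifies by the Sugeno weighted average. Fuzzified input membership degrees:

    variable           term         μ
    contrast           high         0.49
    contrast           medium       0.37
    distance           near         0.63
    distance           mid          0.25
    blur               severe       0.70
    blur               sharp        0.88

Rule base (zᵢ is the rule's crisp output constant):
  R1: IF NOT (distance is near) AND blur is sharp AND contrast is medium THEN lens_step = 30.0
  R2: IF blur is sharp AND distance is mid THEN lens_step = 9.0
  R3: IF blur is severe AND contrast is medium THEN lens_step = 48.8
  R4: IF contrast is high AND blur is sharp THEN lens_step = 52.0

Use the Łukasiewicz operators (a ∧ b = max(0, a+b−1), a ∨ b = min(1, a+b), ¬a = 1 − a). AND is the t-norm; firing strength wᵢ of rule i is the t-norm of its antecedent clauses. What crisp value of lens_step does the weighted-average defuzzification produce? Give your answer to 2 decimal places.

R1 (z=30.0): ¬near=1−0.63=0.37, sharp=0.88, medium=0.37; AND[max(0, a+b−1)] → w = 0.00
R2 (z=9.0): sharp=0.88, mid=0.25; AND[max(0, a+b−1)] → w = 0.13
R3 (z=48.8): severe=0.70, medium=0.37; AND[max(0, a+b−1)] → w = 0.07
R4 (z=52.0): high=0.49, sharp=0.88; AND[max(0, a+b−1)] → w = 0.37
Weighted average = (0.00·30.0 + 0.13·9.0 + 0.07·48.8 + 0.37·52.0) / (0.00 + 0.13 + 0.07 + 0.37)
  = 23.8260 / 0.5700 = 41.80

41.80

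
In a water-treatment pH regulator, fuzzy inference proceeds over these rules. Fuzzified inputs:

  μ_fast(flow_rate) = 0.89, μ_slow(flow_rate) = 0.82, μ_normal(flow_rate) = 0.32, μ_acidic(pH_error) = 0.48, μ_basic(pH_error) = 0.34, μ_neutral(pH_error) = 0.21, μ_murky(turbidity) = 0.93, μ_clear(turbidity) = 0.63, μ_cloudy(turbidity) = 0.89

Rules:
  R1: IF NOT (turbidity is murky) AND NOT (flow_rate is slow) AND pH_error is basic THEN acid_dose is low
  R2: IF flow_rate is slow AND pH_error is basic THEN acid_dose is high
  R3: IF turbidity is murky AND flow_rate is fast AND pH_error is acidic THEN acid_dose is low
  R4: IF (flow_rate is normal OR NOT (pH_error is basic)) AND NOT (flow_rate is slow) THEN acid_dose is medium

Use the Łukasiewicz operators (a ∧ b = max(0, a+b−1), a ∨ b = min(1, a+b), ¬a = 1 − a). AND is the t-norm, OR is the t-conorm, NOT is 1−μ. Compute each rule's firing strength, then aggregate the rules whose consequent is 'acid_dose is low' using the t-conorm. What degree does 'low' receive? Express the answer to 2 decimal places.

0.30

R1: ¬murky=1−0.93=0.07, ¬slow=1−0.82=0.18, basic=0.34; AND[max(0, a+b−1)] → w = 0.00
R2: slow=0.82, basic=0.34; AND[max(0, a+b−1)] → w = 0.16
R3: murky=0.93, fast=0.89, acidic=0.48; AND[max(0, a+b−1)] → w = 0.30
R4: (normal=0.32 OR ¬basic=1−0.34=0.66) = 0.98; AND[max(0, a+b−1)] with ¬slow=1−0.82=0.18 → w = 0.16
Rules with consequent 'low': {R1, R3} → strengths 0.00, 0.30
Aggregate via t-conorm [min(1, a+b)]: 0.30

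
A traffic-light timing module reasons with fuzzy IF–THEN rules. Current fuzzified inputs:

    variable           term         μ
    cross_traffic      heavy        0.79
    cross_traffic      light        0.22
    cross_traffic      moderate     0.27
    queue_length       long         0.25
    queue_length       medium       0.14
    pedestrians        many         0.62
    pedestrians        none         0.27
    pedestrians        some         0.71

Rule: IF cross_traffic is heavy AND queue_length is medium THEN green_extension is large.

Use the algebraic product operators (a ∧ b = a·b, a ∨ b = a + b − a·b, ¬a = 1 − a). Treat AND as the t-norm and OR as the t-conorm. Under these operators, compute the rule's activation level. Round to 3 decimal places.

0.111

firing strength: heavy=0.79, medium=0.14; AND[a·b] → w = 0.1106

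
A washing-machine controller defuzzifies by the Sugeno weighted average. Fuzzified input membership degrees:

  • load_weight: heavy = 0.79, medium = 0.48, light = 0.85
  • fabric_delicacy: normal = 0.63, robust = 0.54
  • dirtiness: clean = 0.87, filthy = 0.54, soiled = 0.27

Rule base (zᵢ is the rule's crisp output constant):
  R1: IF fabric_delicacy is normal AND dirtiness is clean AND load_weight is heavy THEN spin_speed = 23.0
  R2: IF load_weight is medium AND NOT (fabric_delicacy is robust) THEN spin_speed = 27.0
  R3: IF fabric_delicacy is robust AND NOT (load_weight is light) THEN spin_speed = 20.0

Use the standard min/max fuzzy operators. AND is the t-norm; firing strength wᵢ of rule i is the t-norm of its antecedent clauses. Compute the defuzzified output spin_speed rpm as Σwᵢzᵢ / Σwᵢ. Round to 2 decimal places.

R1 (z=23.0): normal=0.63, clean=0.87, heavy=0.79; AND[min(a, b)] → w = 0.63
R2 (z=27.0): medium=0.48, ¬robust=1−0.54=0.46; AND[min(a, b)] → w = 0.46
R3 (z=20.0): robust=0.54, ¬light=1−0.85=0.15; AND[min(a, b)] → w = 0.15
Weighted average = (0.63·23.0 + 0.46·27.0 + 0.15·20.0) / (0.63 + 0.46 + 0.15)
  = 29.9100 / 1.2400 = 24.12

24.12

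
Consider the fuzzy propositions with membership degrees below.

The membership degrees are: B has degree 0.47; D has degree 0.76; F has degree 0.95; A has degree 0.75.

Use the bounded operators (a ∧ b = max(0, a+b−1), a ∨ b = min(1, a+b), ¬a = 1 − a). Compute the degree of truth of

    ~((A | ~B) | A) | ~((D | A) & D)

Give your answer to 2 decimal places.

~B = 1 − 0.47 = 0.53
A | ~B = min(1, a+b) on (0.75, 0.53) = 1.00
(A | ~B) | A = min(1, a+b) on (1.00, 0.75) = 1.00
~((A | ~B) | A) = 1 − 1.00 = 0.00
D | A = min(1, a+b) on (0.76, 0.75) = 1.00
(D | A) & D = max(0, a+b−1) on (1.00, 0.76) = 0.76
~((D | A) & D) = 1 − 0.76 = 0.24
~((A | ~B) | A) | ~((D | A) & D) = min(1, a+b) on (0.00, 0.24) = 0.24

0.24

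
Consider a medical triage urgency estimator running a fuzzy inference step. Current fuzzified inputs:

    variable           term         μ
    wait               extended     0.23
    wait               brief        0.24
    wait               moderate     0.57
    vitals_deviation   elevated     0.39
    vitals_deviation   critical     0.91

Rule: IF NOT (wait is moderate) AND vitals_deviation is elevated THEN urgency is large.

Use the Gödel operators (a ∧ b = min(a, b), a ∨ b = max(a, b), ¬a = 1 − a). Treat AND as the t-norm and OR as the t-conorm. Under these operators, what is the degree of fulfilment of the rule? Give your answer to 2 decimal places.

0.39

firing strength: ¬moderate=1−0.57=0.43, elevated=0.39; AND[min(a, b)] → w = 0.39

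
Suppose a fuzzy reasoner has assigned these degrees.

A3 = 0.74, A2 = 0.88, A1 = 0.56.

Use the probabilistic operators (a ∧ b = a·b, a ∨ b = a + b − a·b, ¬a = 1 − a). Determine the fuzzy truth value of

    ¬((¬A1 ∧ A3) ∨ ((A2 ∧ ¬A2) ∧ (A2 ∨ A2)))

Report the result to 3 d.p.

¬A1 = 1 − 0.5600 = 0.4400
¬A1 ∧ A3 = a·b on (0.4400, 0.7400) = 0.3256
¬A2 = 1 − 0.8800 = 0.1200
A2 ∧ ¬A2 = a·b on (0.8800, 0.1200) = 0.1056
A2 ∨ A2 = a + b − a·b on (0.8800, 0.8800) = 0.9856
(A2 ∧ ¬A2) ∧ (A2 ∨ A2) = a·b on (0.1056, 0.9856) = 0.1041
(¬A1 ∧ A3) ∨ ((A2 ∧ ¬A2) ∧ (A2 ∨ A2)) = a + b − a·b on (0.3256, 0.1041) = 0.3958
¬((¬A1 ∧ A3) ∨ ((A2 ∧ ¬A2) ∧ (A2 ∨ A2))) = 1 − 0.3958 = 0.6042

0.604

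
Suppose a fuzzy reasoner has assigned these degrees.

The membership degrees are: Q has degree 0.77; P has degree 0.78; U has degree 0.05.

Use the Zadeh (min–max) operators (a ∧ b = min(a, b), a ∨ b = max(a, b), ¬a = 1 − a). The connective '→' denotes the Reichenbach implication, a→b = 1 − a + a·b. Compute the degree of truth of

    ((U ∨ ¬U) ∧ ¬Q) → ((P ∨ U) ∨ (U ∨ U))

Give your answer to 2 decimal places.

0.95

¬U = 1 − 0.05 = 0.95
U ∨ ¬U = max(a, b) on (0.05, 0.95) = 0.95
¬Q = 1 − 0.77 = 0.23
(U ∨ ¬U) ∧ ¬Q = min(a, b) on (0.95, 0.23) = 0.23
P ∨ U = max(a, b) on (0.78, 0.05) = 0.78
U ∨ U = max(a, b) on (0.05, 0.05) = 0.05
(P ∨ U) ∨ (U ∨ U) = max(a, b) on (0.78, 0.05) = 0.78
((U ∨ ¬U) ∧ ¬Q) → ((P ∨ U) ∨ (U ∨ U))  [Reichenbach: 1 − a + a·b] with a=0.23, b=0.78 → 0.95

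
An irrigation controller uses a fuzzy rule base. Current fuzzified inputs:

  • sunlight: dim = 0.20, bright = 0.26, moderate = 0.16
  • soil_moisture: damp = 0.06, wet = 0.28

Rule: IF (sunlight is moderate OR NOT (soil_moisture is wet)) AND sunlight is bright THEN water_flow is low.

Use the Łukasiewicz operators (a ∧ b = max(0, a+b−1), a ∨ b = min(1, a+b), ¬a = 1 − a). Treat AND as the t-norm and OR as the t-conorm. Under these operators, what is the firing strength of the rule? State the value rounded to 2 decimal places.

0.14

firing strength: (moderate=0.16 OR ¬wet=1−0.28=0.72) = 0.88; AND[max(0, a+b−1)] with bright=0.26 → w = 0.14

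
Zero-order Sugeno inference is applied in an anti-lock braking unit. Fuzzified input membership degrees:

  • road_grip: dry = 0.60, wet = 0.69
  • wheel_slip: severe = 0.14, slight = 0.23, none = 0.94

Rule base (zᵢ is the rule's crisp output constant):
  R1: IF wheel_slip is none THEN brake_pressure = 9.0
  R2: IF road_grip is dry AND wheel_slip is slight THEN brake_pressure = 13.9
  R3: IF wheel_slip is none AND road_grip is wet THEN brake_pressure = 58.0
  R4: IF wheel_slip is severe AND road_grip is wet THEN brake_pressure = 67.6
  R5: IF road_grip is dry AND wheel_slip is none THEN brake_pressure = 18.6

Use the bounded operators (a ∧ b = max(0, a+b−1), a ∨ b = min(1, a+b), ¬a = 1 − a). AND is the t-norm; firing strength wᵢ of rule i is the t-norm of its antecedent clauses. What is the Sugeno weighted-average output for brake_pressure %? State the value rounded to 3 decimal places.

26.087

R1 (z=9.0): none=0.94 → w = 0.94
R2 (z=13.9): dry=0.60, slight=0.23; AND[max(0, a+b−1)] → w = 0.00
R3 (z=58.0): none=0.94, wet=0.69; AND[max(0, a+b−1)] → w = 0.63
R4 (z=67.6): severe=0.14, wet=0.69; AND[max(0, a+b−1)] → w = 0.00
R5 (z=18.6): dry=0.60, none=0.94; AND[max(0, a+b−1)] → w = 0.54
Weighted average = (0.94·9.0 + 0.00·13.9 + 0.63·58.0 + 0.00·67.6 + 0.54·18.6) / (0.94 + 0.00 + 0.63 + 0.00 + 0.54)
  = 55.0440 / 2.1100 = 26.087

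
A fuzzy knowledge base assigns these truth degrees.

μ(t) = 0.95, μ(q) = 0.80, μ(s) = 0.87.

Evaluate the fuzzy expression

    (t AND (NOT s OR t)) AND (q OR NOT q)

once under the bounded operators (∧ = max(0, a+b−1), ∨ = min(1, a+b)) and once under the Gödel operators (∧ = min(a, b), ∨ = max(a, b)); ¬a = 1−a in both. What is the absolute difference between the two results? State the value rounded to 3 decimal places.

Under bounded:
  NOT s = 1 − 0.87 = 0.13
  NOT s OR t = min(1, a+b) on (0.13, 0.95) = 1.00
  t AND (NOT s OR t) = max(0, a+b−1) on (0.95, 1.00) = 0.95
  NOT q = 1 − 0.80 = 0.20
  q OR NOT q = min(1, a+b) on (0.80, 0.20) = 1.00
  (t AND (NOT s OR t)) AND (q OR NOT q) = max(0, a+b−1) on (0.95, 1.00) = 0.95
  → value = 0.9500
Under Gödel:
  NOT s = 1 − 0.87 = 0.13
  NOT s OR t = max(a, b) on (0.13, 0.95) = 0.95
  t AND (NOT s OR t) = min(a, b) on (0.95, 0.95) = 0.95
  NOT q = 1 − 0.80 = 0.20
  q OR NOT q = max(a, b) on (0.80, 0.20) = 0.80
  (t AND (NOT s OR t)) AND (q OR NOT q) = min(a, b) on (0.95, 0.80) = 0.80
  → value = 0.8000
|0.9500 − 0.8000| = 0.150

0.150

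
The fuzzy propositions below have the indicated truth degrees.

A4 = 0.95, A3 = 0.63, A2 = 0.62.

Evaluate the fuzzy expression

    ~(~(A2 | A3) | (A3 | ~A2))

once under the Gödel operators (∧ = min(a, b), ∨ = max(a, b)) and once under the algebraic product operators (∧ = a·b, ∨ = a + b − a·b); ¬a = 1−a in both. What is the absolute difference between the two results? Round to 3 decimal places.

0.173

Under Gödel:
  A2 | A3 = max(a, b) on (0.62, 0.63) = 0.63
  ~(A2 | A3) = 1 − 0.63 = 0.37
  ~A2 = 1 − 0.62 = 0.38
  A3 | ~A2 = max(a, b) on (0.63, 0.38) = 0.63
  ~(A2 | A3) | (A3 | ~A2) = max(a, b) on (0.37, 0.63) = 0.63
  ~(~(A2 | A3) | (A3 | ~A2)) = 1 − 0.63 = 0.37
  → value = 0.3700
Under algebraic product:
  A2 | A3 = a + b − a·b on (0.6200, 0.6300) = 0.8594
  ~(A2 | A3) = 1 − 0.8594 = 0.1406
  ~A2 = 1 − 0.6200 = 0.3800
  A3 | ~A2 = a + b − a·b on (0.6300, 0.3800) = 0.7706
  ~(A2 | A3) | (A3 | ~A2) = a + b − a·b on (0.1406, 0.7706) = 0.8029
  ~(~(A2 | A3) | (A3 | ~A2)) = 1 − 0.8029 = 0.1971
  → value = 0.1971
|0.3700 − 0.1971| = 0.173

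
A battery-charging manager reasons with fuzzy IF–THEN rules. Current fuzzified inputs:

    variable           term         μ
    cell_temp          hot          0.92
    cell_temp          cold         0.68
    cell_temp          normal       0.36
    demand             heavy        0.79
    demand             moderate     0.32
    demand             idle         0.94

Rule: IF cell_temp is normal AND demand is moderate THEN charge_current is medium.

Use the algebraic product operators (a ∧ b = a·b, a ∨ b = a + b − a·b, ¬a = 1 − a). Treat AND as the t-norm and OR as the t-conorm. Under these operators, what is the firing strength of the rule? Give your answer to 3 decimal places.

0.115

firing strength: normal=0.36, moderate=0.32; AND[a·b] → w = 0.1152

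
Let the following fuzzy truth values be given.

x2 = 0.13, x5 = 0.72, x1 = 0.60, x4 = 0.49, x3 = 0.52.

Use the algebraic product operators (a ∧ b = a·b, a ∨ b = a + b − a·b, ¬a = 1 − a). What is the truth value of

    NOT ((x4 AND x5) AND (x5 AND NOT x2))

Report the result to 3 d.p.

0.779

x4 AND x5 = a·b on (0.4900, 0.7200) = 0.3528
NOT x2 = 1 − 0.1300 = 0.8700
x5 AND NOT x2 = a·b on (0.7200, 0.8700) = 0.6264
(x4 AND x5) AND (x5 AND NOT x2) = a·b on (0.3528, 0.6264) = 0.2210
NOT ((x4 AND x5) AND (x5 AND NOT x2)) = 1 − 0.2210 = 0.7790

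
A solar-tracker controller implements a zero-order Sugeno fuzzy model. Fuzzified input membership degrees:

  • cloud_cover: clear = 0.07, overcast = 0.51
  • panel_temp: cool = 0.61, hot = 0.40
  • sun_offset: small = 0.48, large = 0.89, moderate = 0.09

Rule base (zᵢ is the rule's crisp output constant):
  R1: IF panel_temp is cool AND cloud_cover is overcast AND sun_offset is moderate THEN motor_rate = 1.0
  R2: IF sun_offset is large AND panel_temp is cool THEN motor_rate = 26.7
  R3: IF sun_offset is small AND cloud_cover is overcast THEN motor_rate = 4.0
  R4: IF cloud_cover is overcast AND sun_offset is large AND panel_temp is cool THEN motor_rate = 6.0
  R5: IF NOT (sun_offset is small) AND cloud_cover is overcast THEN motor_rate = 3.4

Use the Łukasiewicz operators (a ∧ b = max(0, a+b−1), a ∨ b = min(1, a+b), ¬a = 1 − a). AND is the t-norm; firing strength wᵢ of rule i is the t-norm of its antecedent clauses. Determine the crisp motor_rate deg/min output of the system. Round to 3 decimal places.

25.022

R1 (z=1.0): cool=0.61, overcast=0.51, moderate=0.09; AND[max(0, a+b−1)] → w = 0.00
R2 (z=26.7): large=0.89, cool=0.61; AND[max(0, a+b−1)] → w = 0.50
R3 (z=4.0): small=0.48, overcast=0.51; AND[max(0, a+b−1)] → w = 0.00
R4 (z=6.0): overcast=0.51, large=0.89, cool=0.61; AND[max(0, a+b−1)] → w = 0.01
R5 (z=3.4): ¬small=1−0.48=0.52, overcast=0.51; AND[max(0, a+b−1)] → w = 0.03
Weighted average = (0.00·1.0 + 0.50·26.7 + 0.00·4.0 + 0.01·6.0 + 0.03·3.4) / (0.00 + 0.50 + 0.00 + 0.01 + 0.03)
  = 13.5120 / 0.5400 = 25.022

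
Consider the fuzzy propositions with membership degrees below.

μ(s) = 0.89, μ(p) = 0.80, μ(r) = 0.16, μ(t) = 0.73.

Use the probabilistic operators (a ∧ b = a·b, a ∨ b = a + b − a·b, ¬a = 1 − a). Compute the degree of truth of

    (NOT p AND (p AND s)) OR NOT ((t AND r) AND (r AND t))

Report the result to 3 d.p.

NOT p = 1 − 0.8000 = 0.2000
p AND s = a·b on (0.8000, 0.8900) = 0.7120
NOT p AND (p AND s) = a·b on (0.2000, 0.7120) = 0.1424
t AND r = a·b on (0.7300, 0.1600) = 0.1168
r AND t = a·b on (0.1600, 0.7300) = 0.1168
(t AND r) AND (r AND t) = a·b on (0.1168, 0.1168) = 0.0136
NOT ((t AND r) AND (r AND t)) = 1 − 0.0136 = 0.9864
(NOT p AND (p AND s)) OR NOT ((t AND r) AND (r AND t)) = a + b − a·b on (0.1424, 0.9864) = 0.9883

0.988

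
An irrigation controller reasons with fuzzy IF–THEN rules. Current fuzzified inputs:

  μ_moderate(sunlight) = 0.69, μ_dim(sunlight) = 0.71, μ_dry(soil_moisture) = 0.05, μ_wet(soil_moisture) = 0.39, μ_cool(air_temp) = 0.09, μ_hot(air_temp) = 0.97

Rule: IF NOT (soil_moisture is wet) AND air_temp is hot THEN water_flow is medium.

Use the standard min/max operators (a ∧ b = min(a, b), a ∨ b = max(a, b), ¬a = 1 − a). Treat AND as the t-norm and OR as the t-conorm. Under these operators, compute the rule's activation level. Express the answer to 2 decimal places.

0.61

firing strength: ¬wet=1−0.39=0.61, hot=0.97; AND[min(a, b)] → w = 0.61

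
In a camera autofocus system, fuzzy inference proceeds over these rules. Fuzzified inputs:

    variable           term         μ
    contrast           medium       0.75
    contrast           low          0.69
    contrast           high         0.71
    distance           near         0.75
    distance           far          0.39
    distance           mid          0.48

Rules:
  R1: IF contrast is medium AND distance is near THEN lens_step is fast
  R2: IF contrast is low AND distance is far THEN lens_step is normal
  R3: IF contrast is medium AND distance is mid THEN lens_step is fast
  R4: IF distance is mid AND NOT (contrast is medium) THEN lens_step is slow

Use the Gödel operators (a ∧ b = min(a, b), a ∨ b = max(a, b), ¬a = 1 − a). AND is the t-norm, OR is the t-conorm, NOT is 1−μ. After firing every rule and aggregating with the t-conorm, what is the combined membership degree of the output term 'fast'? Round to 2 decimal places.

0.75

R1: medium=0.75, near=0.75; AND[min(a, b)] → w = 0.75
R2: low=0.69, far=0.39; AND[min(a, b)] → w = 0.39
R3: medium=0.75, mid=0.48; AND[min(a, b)] → w = 0.48
R4: mid=0.48, ¬medium=1−0.75=0.25; AND[min(a, b)] → w = 0.25
Rules with consequent 'fast': {R1, R3} → strengths 0.75, 0.48
Aggregate via t-conorm [max(a, b)]: 0.75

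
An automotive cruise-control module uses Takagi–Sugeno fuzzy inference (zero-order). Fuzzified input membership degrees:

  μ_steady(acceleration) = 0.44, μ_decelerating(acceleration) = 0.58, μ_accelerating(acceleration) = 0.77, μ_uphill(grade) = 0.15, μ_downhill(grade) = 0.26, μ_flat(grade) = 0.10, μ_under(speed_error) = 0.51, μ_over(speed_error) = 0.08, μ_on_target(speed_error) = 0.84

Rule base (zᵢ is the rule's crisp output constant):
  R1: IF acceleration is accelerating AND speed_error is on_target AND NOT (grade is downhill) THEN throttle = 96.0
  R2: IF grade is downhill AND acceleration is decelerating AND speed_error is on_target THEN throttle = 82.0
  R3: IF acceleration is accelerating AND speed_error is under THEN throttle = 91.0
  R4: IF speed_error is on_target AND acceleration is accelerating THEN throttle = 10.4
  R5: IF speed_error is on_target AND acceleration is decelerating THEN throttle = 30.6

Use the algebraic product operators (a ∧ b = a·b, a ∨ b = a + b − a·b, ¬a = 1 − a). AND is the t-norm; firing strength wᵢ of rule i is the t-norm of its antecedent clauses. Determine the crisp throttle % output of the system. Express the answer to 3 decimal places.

53.333

R1 (z=96.0): accelerating=0.77, on_target=0.84, ¬downhill=1−0.26=0.74; AND[a·b] → w = 0.4786
R2 (z=82.0): downhill=0.26, decelerating=0.58, on_target=0.84; AND[a·b] → w = 0.1267
R3 (z=91.0): accelerating=0.77, under=0.51; AND[a·b] → w = 0.3927
R4 (z=10.4): on_target=0.84, accelerating=0.77; AND[a·b] → w = 0.6468
R5 (z=30.6): on_target=0.84, decelerating=0.58; AND[a·b] → w = 0.4872
Weighted average = (0.4786·96.0 + 0.1267·82.0 + 0.3927·91.0 + 0.6468·10.4 + 0.4872·30.6) / (0.4786 + 0.1267 + 0.3927 + 0.6468 + 0.4872)
  = 113.7065 / 2.1320 = 53.333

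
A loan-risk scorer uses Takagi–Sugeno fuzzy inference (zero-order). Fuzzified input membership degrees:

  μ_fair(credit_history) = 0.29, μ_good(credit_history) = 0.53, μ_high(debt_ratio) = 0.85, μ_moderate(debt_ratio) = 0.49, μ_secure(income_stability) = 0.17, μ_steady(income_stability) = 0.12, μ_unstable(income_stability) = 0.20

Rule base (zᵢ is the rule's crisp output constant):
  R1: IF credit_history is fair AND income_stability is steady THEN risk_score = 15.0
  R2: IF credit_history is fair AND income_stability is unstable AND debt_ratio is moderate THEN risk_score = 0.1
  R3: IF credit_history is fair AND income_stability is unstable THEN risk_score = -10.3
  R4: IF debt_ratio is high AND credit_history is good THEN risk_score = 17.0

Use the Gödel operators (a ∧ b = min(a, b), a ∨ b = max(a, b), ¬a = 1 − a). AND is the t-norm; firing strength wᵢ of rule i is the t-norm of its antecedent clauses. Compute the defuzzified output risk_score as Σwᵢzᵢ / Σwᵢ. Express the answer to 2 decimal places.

R1 (z=15.0): fair=0.29, steady=0.12; AND[min(a, b)] → w = 0.12
R2 (z=0.1): fair=0.29, unstable=0.20, moderate=0.49; AND[min(a, b)] → w = 0.20
R3 (z=-10.3): fair=0.29, unstable=0.20; AND[min(a, b)] → w = 0.20
R4 (z=17.0): high=0.85, good=0.53; AND[min(a, b)] → w = 0.53
Weighted average = (0.12·15.0 + 0.20·0.1 + 0.20·-10.3 + 0.53·17.0) / (0.12 + 0.20 + 0.20 + 0.53)
  = 8.7700 / 1.0500 = 8.35

8.35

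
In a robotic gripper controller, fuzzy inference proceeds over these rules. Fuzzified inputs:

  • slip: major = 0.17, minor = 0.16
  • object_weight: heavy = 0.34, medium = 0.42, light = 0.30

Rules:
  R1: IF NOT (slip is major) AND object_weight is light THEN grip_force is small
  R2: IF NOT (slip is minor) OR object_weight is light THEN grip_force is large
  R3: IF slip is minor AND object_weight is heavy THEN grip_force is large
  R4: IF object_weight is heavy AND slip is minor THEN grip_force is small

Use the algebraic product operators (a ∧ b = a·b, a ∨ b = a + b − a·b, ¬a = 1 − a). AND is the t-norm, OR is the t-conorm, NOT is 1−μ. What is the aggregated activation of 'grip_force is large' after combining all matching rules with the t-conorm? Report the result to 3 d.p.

0.894

R1: ¬major=1−0.17=0.83, light=0.30; AND[a·b] → w = 0.2490
R2: ¬minor=1−0.16=0.84, light=0.30; OR[a + b − a·b] → w = 0.8880
R3: minor=0.16, heavy=0.34; AND[a·b] → w = 0.0544
R4: heavy=0.34, minor=0.16; AND[a·b] → w = 0.0544
Rules with consequent 'large': {R2, R3} → strengths 0.8880, 0.0544
Aggregate via t-conorm [a + b − a·b]: 0.8941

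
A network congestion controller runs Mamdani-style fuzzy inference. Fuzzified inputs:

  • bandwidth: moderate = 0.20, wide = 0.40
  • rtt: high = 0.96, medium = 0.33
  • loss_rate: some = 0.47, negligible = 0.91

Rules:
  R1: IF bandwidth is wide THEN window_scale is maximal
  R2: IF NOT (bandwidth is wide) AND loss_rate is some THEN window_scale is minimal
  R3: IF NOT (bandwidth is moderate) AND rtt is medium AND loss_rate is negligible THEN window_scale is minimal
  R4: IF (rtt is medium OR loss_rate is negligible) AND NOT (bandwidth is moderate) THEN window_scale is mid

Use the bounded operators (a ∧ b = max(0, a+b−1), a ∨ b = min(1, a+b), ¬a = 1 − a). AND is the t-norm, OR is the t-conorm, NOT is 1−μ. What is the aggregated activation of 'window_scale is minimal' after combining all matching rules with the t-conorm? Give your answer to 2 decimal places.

R1: wide=0.40 → w = 0.40
R2: ¬wide=1−0.40=0.60, some=0.47; AND[max(0, a+b−1)] → w = 0.07
R3: ¬moderate=1−0.20=0.80, medium=0.33, negligible=0.91; AND[max(0, a+b−1)] → w = 0.04
R4: (medium=0.33 OR negligible=0.91) = 1.00; AND[max(0, a+b−1)] with ¬moderate=1−0.20=0.80 → w = 0.80
Rules with consequent 'minimal': {R2, R3} → strengths 0.07, 0.04
Aggregate via t-conorm [min(1, a+b)]: 0.11

0.11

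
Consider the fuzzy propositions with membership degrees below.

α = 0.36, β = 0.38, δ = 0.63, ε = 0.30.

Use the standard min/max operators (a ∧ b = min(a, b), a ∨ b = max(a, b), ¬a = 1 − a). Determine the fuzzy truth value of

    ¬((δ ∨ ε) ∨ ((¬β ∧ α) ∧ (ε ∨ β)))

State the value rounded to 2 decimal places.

δ ∨ ε = max(a, b) on (0.63, 0.30) = 0.63
¬β = 1 − 0.38 = 0.62
¬β ∧ α = min(a, b) on (0.62, 0.36) = 0.36
ε ∨ β = max(a, b) on (0.30, 0.38) = 0.38
(¬β ∧ α) ∧ (ε ∨ β) = min(a, b) on (0.36, 0.38) = 0.36
(δ ∨ ε) ∨ ((¬β ∧ α) ∧ (ε ∨ β)) = max(a, b) on (0.63, 0.36) = 0.63
¬((δ ∨ ε) ∨ ((¬β ∧ α) ∧ (ε ∨ β))) = 1 − 0.63 = 0.37

0.37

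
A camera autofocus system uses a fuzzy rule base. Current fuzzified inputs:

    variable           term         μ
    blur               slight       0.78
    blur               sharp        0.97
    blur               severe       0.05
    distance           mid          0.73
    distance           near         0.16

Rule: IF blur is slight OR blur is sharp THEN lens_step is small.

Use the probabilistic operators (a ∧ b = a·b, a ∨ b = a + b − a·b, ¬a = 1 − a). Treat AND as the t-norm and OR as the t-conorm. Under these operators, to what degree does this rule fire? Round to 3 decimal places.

firing strength: slight=0.78, sharp=0.97; OR[a + b − a·b] → w = 0.9934

0.993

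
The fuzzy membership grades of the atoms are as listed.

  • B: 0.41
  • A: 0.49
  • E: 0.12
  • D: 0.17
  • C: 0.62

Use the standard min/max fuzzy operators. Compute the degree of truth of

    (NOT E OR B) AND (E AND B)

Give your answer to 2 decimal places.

NOT E = 1 − 0.12 = 0.88
NOT E OR B = max(a, b) on (0.88, 0.41) = 0.88
E AND B = min(a, b) on (0.12, 0.41) = 0.12
(NOT E OR B) AND (E AND B) = min(a, b) on (0.88, 0.12) = 0.12

0.12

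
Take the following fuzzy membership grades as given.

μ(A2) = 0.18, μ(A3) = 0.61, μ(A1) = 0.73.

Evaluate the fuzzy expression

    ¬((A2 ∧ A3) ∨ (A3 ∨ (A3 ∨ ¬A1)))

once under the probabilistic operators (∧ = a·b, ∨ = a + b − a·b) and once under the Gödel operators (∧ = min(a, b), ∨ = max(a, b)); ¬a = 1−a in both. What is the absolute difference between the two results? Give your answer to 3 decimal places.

0.291

Under probabilistic:
  A2 ∧ A3 = a·b on (0.1800, 0.6100) = 0.1098
  ¬A1 = 1 − 0.7300 = 0.2700
  A3 ∨ ¬A1 = a + b − a·b on (0.6100, 0.2700) = 0.7153
  A3 ∨ (A3 ∨ ¬A1) = a + b − a·b on (0.6100, 0.7153) = 0.8890
  (A2 ∧ A3) ∨ (A3 ∨ (A3 ∨ ¬A1)) = a + b − a·b on (0.1098, 0.8890) = 0.9012
  ¬((A2 ∧ A3) ∨ (A3 ∨ (A3 ∨ ¬A1))) = 1 − 0.9012 = 0.0988
  → value = 0.0988
Under Gödel:
  A2 ∧ A3 = min(a, b) on (0.18, 0.61) = 0.18
  ¬A1 = 1 − 0.73 = 0.27
  A3 ∨ ¬A1 = max(a, b) on (0.61, 0.27) = 0.61
  A3 ∨ (A3 ∨ ¬A1) = max(a, b) on (0.61, 0.61) = 0.61
  (A2 ∧ A3) ∨ (A3 ∨ (A3 ∨ ¬A1)) = max(a, b) on (0.18, 0.61) = 0.61
  ¬((A2 ∧ A3) ∨ (A3 ∨ (A3 ∨ ¬A1))) = 1 − 0.61 = 0.39
  → value = 0.3900
|0.0988 − 0.3900| = 0.291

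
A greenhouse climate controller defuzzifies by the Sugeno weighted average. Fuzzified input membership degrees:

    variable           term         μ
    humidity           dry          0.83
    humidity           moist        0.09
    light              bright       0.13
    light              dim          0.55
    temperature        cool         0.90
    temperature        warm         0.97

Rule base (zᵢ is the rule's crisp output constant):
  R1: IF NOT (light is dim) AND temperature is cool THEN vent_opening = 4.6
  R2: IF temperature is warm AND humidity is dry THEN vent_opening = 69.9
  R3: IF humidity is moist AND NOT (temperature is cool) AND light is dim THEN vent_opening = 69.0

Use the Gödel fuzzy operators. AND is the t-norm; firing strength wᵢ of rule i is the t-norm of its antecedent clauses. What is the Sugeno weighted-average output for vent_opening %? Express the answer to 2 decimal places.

R1 (z=4.6): ¬dim=1−0.55=0.45, cool=0.90; AND[min(a, b)] → w = 0.45
R2 (z=69.9): warm=0.97, dry=0.83; AND[min(a, b)] → w = 0.83
R3 (z=69.0): moist=0.09, ¬cool=1−0.90=0.10, dim=0.55; AND[min(a, b)] → w = 0.09
Weighted average = (0.45·4.6 + 0.83·69.9 + 0.09·69.0) / (0.45 + 0.83 + 0.09)
  = 66.2970 / 1.3700 = 48.39

48.39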